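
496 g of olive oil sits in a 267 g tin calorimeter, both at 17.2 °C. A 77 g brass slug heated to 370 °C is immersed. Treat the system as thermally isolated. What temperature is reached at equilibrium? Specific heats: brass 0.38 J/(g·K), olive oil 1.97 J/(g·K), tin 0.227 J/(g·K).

T_f ≈ 26.9 °C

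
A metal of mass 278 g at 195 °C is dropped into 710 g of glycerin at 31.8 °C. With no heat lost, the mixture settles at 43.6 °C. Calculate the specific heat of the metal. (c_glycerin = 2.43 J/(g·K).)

m_s c (T_s − T_f) = m_glycerin c_glycerin (T_f − T_0):
278×c×(195 − 43.6) = 710×2.43×(43.6 − 31.8)
42089 c = 20359  ⇒  c ≈ 0.4837 J/(g·K)

c ≈ 0.484 J/(g·K)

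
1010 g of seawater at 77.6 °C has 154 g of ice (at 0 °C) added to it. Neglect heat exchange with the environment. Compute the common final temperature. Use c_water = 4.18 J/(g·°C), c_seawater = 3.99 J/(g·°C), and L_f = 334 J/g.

T_f ≈ 55.9 °C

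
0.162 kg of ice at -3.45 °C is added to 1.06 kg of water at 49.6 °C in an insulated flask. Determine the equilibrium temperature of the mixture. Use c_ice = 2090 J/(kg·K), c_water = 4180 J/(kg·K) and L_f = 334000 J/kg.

Sum of m c ΔT and latent-heat terms is zero:
ice -3.45→0 °C: 0.162·2090·3.45 = 1168.1; fusion: m_ice L_f = 0.162·334000 = 54108; meltwater 0→T: 0.162·4180·T = 677.16 T; water cools: 1.06·4180·(T − 49.6) = 4430.8(T − 49.6)
5108 T = 219768 − 55276 = 164492
T ≈ 32.20 °C. Since T > 0 °C, the all-ice-melts assumption holds.

T_f ≈ 32.2 °C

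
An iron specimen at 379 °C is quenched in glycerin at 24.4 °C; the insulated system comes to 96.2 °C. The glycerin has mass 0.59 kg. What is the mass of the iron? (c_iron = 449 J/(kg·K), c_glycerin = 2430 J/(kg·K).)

|Q_iron| = |Q_glycerin|:
m·449·(379 − 96.2) = 0.59·2430·(96.2 − 24.4)
126977 m = 102940  ⇒  m ≈ 0.8107 kg

m ≈ 0.811 kg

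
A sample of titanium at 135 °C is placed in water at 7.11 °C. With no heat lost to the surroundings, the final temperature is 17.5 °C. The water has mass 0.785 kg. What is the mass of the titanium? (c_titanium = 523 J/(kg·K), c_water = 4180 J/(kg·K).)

|Q_titanium| = |Q_water|:
m×523×(135 − 17.5) = 0.785×4180×(17.5 − 7.11)
61452 m = 34093  ⇒  m ≈ 0.5548 kg

m ≈ 0.555 kg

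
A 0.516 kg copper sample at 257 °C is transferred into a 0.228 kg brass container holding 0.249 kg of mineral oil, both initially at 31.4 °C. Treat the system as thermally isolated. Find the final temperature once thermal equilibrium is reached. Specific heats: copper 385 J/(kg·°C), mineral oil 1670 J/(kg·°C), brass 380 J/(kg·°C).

Let T be the final temperature. ΣQ_i = 0:
0.516·385·(T − 257) + 0.249·1670·(T − 31.4) + 0.228·380·(T − 31.4) = 0
198.66(T − 257) + 415.83(T − 31.4) + 86.64(T − 31.4) = 0
701.13 T = 66833
T = 66833/701.13 ≈ 95.32 °C

T_f ≈ 95.3 °C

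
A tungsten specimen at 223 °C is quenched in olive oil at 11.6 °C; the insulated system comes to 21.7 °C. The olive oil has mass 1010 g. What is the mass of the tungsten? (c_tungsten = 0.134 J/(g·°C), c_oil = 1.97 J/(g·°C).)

m ≈ 745 g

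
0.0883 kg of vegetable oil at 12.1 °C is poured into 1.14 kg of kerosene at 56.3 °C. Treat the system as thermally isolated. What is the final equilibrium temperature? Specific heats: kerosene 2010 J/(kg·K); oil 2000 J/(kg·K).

T_f ≈ 53.1 °C

|Q_kerosene| = |Q_oil|:
1.14·2010·(56.3 − T) = 0.0883·2000·(T − 12.1)
2291.4(56.3 − T) = 176.6(T − 12.1)
2468 T = 131143  ⇒  T ≈ 53.14 °C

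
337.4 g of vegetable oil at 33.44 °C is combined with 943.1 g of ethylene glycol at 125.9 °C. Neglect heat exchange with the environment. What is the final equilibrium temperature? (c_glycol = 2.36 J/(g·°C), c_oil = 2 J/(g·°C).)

T_f = Σ m_i c_i T_i / Σ m_i c_i:
T_f = (2225.7×125.9 + 674.8×33.44) / (2225.7 + 674.8)
    = 302783 / 2900.5 ≈ 104.39 °C

T_f ≈ 104.4 °C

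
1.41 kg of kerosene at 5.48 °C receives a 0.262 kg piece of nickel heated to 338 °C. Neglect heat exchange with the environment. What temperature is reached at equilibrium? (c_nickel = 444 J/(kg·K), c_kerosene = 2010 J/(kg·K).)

T_f ≈ 18.6 °C

Set heat shed by the hot body equal to heat absorbed by the cold body:
0.262·444·(338 − T) = 1.41·2010·(T − 5.48)
116.33(338 − T) = 2834.1(T − 5.48)
2950.4 T = 54850  ⇒  T ≈ 18.59 °C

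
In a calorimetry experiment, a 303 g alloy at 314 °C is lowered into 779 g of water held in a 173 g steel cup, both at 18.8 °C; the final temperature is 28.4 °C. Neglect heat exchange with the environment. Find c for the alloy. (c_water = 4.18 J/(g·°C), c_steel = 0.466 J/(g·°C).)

c ≈ 0.37 J/(g·°C)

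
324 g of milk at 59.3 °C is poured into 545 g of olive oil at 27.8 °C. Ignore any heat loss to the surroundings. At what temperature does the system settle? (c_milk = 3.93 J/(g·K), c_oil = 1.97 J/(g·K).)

Setting the total heat transfer to zero:
324×3.93×(T − 59.3) + 545×1.97×(T − 27.8) = 0
1273.3(T − 59.3) + 1073.7(T − 27.8) = 0
(1273.3 + 1073.7) T = 1273.3×59.3 + 1073.7×27.8
T = 105355 / 2347 = 44.9 °C

T_f ≈ 44.9 °C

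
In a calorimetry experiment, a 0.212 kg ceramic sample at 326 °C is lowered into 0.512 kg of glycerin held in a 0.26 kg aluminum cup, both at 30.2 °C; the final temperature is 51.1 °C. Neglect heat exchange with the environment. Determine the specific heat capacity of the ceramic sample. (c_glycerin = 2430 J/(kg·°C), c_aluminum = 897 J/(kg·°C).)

c ≈ 530 J/(kg·°C)

Let T be the final temperature. ΣQ_i = 0:
0.212×c×(51.1 − 326) + 0.512×2430×(51.1 − 30.2) + 0.26×897×(51.1 − 30.2) = 0
-58.28 c = -30877
c = -30877/-58.28 ≈ 529.8 J/(kg·°C)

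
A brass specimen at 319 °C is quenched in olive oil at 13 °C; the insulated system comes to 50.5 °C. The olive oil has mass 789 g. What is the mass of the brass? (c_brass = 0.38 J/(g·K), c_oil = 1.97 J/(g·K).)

m ≈ 571 g

Energy conservation, ΣQ = 0:
m×0.38×(50.5 − 319) + 789×1.97×(50.5 − 13) = 0
-102.03 m = -58287
m = -58287/-102.03 ≈ 571.3 g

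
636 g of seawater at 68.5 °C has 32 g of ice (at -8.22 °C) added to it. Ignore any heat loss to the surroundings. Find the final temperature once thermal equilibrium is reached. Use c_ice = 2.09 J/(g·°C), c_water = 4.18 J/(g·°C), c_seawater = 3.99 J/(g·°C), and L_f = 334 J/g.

T_f ≈ 60.9 °C

Sum of m c ΔT and latent-heat terms is zero:
warm ice to 0 °C: 32·2.09·(0 − (-8.22)) = 549.75; melt ice: 32·334 = 10688; warm the meltwater: 133.76 T; seawater: 2537.6(T − 68.5)
2671.4 T = 173828 − 11238 = 162591
T ≈ 60.86 °C (positive, so assuming full melt was valid).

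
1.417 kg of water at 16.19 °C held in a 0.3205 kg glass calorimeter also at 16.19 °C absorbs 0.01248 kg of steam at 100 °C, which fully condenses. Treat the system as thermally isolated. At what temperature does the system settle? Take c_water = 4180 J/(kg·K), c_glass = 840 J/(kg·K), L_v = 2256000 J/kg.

T_f ≈ 21.4 °C

Energy balance with sensible and latent terms:
steam→water at 100 °C releases m L_v = 0.01248×2256000 = 28155; condensate cools 100→T: 0.01248×4180×(T − 100) = 52.17(T − 100); water warms: 1.417×4180×(T − 16.19) = 5923.1(T − 16.19); glass cup: 0.3205×840×(T − 16.19) = 269.22(T − 16.19)
6244.4 T = 28155 + 5216.6 + 100253 = 133625
T ≈ 21.40 °C (< 100 °C, so full condensation is consistent).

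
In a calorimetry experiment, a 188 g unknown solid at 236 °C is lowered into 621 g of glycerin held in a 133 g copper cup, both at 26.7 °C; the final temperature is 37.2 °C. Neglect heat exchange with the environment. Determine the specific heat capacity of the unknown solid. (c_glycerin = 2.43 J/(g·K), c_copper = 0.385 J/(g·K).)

Conservation of energy gives ΣQ = 0:
188·c·(37.2 − 236) + 621·2.43·(37.2 − 26.7) + 133·0.385·(37.2 − 26.7) = 0
-37374 c = -16382
c = -16382/-37374 ≈ 0.4383 J/(g·K)

c ≈ 0.438 J/(g·K)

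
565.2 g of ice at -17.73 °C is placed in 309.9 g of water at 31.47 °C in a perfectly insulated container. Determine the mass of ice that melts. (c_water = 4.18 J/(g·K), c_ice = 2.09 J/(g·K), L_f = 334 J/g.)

m_melted ≈ 59.3 g

Cooling the water to 0 °C releases 309.9×4.18×31.47 = 40766 J.
Of that, 565.2×2.09×17.73 = 20944 J goes to bring the ice to 0 °C, leaving 19822 J.
Melting all 565.2 g of ice would need 565.2×334 = 188777 J.
Since 19822 < 188777 J, not all the ice melts; equilibrium is at 0 °C.
m_melt = 19822 / L_f = 59.35 g.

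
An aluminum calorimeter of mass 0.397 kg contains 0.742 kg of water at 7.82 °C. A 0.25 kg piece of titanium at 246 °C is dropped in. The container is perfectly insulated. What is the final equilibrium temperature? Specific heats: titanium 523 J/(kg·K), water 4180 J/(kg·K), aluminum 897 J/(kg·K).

Setting the total heat transfer to zero:
0.25·523·(T − 246) + 0.742·4180·(T − 7.82) + 0.397·897·(T − 7.82) = 0
3588.4 T = 59203
T = 59203/3588.4 ≈ 16.50 °C

T_f ≈ 16.5 °C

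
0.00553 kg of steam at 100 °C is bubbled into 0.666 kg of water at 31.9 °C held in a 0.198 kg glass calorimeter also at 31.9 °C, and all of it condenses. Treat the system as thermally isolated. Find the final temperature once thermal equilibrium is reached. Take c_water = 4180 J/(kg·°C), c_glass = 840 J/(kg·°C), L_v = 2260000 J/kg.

T_f ≈ 36.6 °C

Let T be the final temperature. ΣQ_i = 0:
latent heat released on condensation: 0.00553·2260000 = 12498
  condensed water 100 °C→T: 23.12(T − 100)
  water warms: 0.666·4180·(T − 31.9) = 2783.9(T − 31.9)
  cup: 166.32(T − 31.9)
2973.3 T = 12498 + 2311.5 + 94111 = 108921
T ≈ 36.63 °C (< 100 °C, so full condensation is consistent).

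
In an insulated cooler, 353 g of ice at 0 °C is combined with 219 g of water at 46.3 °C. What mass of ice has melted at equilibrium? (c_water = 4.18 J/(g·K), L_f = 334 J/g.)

Heat available from the water dropping to 0 °C: 219×4.18×46.3 = 42384 J.
Melting all 353 g of ice would need 353×334 = 117902 J.
That's not enough to melt it all — equilibrium is at 0 °C with ice remaining.
Mass melted = 42384/334 ≈ 126.9 g.

m_melted ≈ 127 g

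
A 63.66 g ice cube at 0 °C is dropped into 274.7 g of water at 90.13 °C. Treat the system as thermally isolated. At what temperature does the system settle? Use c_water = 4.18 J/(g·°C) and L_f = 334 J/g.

Taking heat into each body as positive, Σ m c ΔT = 0:
latent heat to melt: 63.66×334 = 21262
  meltwater 0→T: 63.66×4.18×T = 266.1 T
  water cools: 274.7×4.18×(T − 90.13) = 1148.2(T − 90.13)
1414.3 T = 103491 − 21262 = 82229
T ≈ 58.14 °C — above 0 °C, consistent with complete melting.

T_f ≈ 58.1 °C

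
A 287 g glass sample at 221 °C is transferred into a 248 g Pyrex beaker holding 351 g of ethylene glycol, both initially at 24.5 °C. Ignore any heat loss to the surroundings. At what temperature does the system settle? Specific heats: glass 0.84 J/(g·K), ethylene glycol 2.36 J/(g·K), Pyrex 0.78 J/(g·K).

T_f ≈ 62.0 °C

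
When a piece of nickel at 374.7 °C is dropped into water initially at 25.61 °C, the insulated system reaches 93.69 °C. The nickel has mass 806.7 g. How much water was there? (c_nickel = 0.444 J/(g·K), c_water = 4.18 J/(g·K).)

m ≈ 354 g

Let T be the final temperature. ΣQ_i = 0:
806.7×0.444×(93.69 − 374.7) + m×4.18×(93.69 − 25.61) = 0
284.57 m = 100651
m = 100651/284.57 ≈ 353.7 g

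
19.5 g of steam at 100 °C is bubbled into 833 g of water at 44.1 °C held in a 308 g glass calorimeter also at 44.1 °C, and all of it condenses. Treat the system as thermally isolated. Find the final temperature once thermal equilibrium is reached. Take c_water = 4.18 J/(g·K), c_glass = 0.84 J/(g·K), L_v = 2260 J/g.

T_f ≈ 56.8 °C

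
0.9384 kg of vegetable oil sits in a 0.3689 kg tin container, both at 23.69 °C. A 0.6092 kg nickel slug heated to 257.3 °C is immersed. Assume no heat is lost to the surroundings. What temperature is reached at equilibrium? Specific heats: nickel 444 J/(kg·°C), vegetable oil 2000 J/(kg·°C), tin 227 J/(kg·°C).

T_f is the heat-capacity-weighted average of the initial temperatures:
T_f = (270.48·257.3 + 1876.8·23.69 + 83.74·23.69) / (270.48 + 1876.8 + 83.74)
    = 116041 / 2231 ≈ 52.01 °C

T_f ≈ 52.0 °C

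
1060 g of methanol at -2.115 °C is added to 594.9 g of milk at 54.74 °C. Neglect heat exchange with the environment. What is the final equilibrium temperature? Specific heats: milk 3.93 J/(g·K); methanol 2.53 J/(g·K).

Heat lost by the milk equals heat gained by the methanol:
594.9·3.93·(54.74 − T) = 1060·2.53·(T − (-2.115))
2338(54.74 − T) = 2681.8(T − (-2.115))
5019.8 T = 122308  ⇒  T ≈ 24.37 °C

T_f ≈ 24.4 °C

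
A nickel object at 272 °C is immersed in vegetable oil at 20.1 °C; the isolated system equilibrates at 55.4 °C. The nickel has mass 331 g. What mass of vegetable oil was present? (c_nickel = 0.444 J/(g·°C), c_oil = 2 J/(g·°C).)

m ≈ 451 g

|Q_nickel| = |Q_oil|:
331×0.444×(272 − 55.4) = m×2×(55.4 − 20.1)
70.6 m = 31832  ⇒  m ≈ 450.9 g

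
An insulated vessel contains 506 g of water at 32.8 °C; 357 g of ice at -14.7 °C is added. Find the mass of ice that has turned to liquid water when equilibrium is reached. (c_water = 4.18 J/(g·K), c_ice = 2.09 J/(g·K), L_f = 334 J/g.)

m_melted ≈ 175 g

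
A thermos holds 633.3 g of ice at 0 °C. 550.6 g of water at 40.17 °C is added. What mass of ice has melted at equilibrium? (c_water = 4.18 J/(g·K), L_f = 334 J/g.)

m_melted ≈ 277 g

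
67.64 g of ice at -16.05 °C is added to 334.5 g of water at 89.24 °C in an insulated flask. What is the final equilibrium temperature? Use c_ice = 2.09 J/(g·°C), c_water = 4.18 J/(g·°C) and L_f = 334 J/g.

T_f ≈ 59.4 °C

Sum of m c ΔT and latent-heat terms is zero:
ice -16.05→0 °C: 67.64×2.09×16.05 = 2268.9
  latent heat to melt: 67.64×334 = 22592
  meltwater 0→T: 67.64×4.18×T = 282.74 T
  water cools: 334.5×4.18×(T − 89.24) = 1398.2(T − 89.24)
1680.9 T = 124776 − 24861 = 99916
T ≈ 59.44 °C — above 0 °C, consistent with complete melting.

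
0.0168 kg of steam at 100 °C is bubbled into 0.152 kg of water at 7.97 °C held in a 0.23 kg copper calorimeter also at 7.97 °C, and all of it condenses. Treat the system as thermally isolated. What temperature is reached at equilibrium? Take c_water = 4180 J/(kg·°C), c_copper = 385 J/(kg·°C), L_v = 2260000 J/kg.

Energy conservation, ΣQ = 0:
steam→water at 100 °C releases m L_v = 0.0168×2260000 = 37968
  condensed water 100 °C→T: 70.22(T − 100)
  original water: 635.36(T − 7.97)
  copper cup: 0.23×385×(T − 7.97) = 88.55(T − 7.97)
794.13 T = 37968 + 7022.4 + 5769.6 = 50760
T ≈ 63.92 °C, under the boiling point, so the assumption holds.

T_f ≈ 63.9 °C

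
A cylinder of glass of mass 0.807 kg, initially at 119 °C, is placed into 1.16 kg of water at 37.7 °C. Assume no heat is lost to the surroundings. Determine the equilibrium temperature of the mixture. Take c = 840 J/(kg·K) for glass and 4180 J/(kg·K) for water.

T_f ≈ 47.7 °C

T_f is the heat-capacity-weighted average of the initial temperatures:
T_f = (677.88×119 + 4848.8×37.7) / (677.88 + 4848.8)
    = 263467 / 5526.7 ≈ 47.67 °C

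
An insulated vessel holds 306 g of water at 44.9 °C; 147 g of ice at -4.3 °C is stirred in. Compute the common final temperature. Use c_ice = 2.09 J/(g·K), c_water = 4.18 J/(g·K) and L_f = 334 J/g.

Sum of m c ΔT and latent-heat terms is zero:
ice -4.3→0 °C: 147·2.09·4.3 = 1321.1
  fusion: m_ice L_f = 147·334 = 49098
  meltwater 0→T: 147·4.18·T = 614.46 T
  water cools: 306·4.18·(T − 44.9) = 1279.1(T − 44.9)
1893.5 T = 57431 − 50419 = 7011.6
T ≈ 3.70 °C. Since T > 0 °C, the all-ice-melts assumption holds.

T_f ≈ 3.7 °C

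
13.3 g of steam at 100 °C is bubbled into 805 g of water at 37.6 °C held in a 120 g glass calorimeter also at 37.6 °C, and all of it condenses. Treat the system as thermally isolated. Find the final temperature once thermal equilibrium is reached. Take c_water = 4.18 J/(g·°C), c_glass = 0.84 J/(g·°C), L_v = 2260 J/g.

T_f ≈ 47.1 °C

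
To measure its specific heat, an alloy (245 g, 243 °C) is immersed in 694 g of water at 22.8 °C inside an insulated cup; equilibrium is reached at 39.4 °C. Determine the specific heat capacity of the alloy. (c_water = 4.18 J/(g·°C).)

c ≈ 0.965 J/(g·°C)

Net heat exchanged in the isolated system is zero:
245·c·(39.4 − 243) + 694·4.18·(39.4 − 22.8) = 0
-49882 c = -48155
c = -48155/-49882 ≈ 0.9654 J/(g·°C)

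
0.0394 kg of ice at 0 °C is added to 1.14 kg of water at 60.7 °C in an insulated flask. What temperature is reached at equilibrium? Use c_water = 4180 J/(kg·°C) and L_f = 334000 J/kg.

T_f ≈ 56.0 °C

Energy balance with sensible and latent terms:
latent heat to melt: 0.0394·334000 = 13160
  meltwater 0→T: 0.0394·4180·T = 164.69 T
  water cools: 1.14·4180·(T − 60.7) = 4765.2(T − 60.7)
4929.9 T = 289248 − 13160 = 276088
T ≈ 56.00 °C. Since T > 0 °C, the all-ice-melts assumption holds.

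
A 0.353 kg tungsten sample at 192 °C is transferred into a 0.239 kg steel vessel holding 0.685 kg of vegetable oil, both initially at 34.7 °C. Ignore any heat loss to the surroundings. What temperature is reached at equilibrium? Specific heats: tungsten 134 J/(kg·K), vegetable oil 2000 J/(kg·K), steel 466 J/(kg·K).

T_f ≈ 39.6 °C

Taking heat into each body as positive, Σ m c ΔT = 0:
0.353*134*(T − 192) + 0.685*2000*(T − 34.7) + 0.239*466*(T − 34.7) = 0
(47.3 + 1370 + 111.37) T = 47.3*192 + 1370*34.7 + 111.37*34.7
T = 60486/1528.7 ≈ 39.57 °C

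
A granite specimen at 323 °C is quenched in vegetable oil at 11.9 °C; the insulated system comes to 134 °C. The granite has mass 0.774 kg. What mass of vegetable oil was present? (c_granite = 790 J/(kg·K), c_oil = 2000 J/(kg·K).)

|Q_granite| = |Q_oil|:
0.774×790×(323 − 134) = m×2000×(134 − 11.9)
244200 m = 115566  ⇒  m ≈ 0.4732 kg

m ≈ 0.473 kg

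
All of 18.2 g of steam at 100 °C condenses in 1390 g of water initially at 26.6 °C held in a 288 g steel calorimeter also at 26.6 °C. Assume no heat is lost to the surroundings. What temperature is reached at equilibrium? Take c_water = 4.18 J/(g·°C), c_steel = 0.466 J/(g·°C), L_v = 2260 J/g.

T_f ≈ 34.4 °C

Taking heat into each body as positive, Σ m c ΔT = 0:
latent heat released on condensation: 18.2·2260 = 41132
  condensed water 100 °C→T: 76.08(T − 100)
  original water: 5810.2(T − 26.6)
  cup: 134.21(T − 26.6)
6020.5 T = 41132 + 7607.6 + 158121 = 206861
T ≈ 34.36 °C (< 100 °C, so full condensation is consistent).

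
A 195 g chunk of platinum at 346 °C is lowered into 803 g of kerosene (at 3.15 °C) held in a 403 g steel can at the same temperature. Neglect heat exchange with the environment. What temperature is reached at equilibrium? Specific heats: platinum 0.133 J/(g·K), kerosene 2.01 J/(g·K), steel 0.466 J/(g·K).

T_f ≈ 8.0 °C

Conservation of energy gives ΣQ = 0:
195·0.133·(T − 346) + 803·2.01·(T − 3.15) + 403·0.466·(T − 3.15) = 0
25.94(T − 346) + 1614(T − 3.15) + 187.8(T − 3.15) = 0
1827.8 T = 14649
T = 14649 / 1827.8 = 8.01 °C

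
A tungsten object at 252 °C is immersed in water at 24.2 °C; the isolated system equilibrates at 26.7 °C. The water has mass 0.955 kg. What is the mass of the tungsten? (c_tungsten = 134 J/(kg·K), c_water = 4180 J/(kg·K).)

m ≈ 0.331 kg

|Q_tungsten| = |Q_water|:
m·134·(252 − 26.7) = 0.955·4180·(26.7 − 24.2)
30190 m = 9979.8  ⇒  m ≈ 0.3306 kg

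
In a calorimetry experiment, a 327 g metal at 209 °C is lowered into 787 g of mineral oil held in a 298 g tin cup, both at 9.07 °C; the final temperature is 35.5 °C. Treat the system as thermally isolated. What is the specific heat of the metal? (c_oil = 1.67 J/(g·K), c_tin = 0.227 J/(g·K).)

c ≈ 0.644 J/(g·K)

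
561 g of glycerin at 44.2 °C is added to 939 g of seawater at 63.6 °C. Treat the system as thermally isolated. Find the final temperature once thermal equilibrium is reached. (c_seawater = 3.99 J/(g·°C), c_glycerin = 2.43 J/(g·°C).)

Setting the total heat transfer to zero:
939×3.99×(T − 63.6) + 561×2.43×(T − 44.2) = 0
3746.6(T − 63.6) + 1363.2(T − 44.2) = 0
(3746.6 + 1363.2) T = 3746.6×63.6 + 1363.2×44.2
T = 298539 / 5109.8 = 58.4 °C

T_f ≈ 58.4 °C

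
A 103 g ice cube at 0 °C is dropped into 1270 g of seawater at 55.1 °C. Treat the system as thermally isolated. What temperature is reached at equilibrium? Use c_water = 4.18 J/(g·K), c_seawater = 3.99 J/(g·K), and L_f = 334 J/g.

T_f ≈ 44.5 °C

Net heat exchanged in the isolated system is zero:
melt ice: 103×334 = 34402
  meltwater 0→T: 103×4.18×T = 430.54 T
  seawater: 5067.3(T − 55.1)
5497.8 T = 279208 − 34402 = 244806
T ≈ 44.53 °C — above 0 °C, consistent with complete melting.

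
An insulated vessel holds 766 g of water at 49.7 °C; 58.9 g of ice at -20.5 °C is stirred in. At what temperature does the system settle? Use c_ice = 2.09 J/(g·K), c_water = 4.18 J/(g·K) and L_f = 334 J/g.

Net heat exchanged in the isolated system is zero:
warm ice to 0 °C: 58.9×2.09×(0 − (-20.5)) = 2523.6; melt ice: 58.9×334 = 19673; meltwater 0→T: 58.9×4.18×T = 246.2 T; water cools: 766×4.18×(T − 49.7) = 3201.9(T − 49.7)
3448.1 T = 159133 − 22196 = 136937
T ≈ 39.71 °C (positive, so assuming full melt was valid).

T_f ≈ 39.7 °C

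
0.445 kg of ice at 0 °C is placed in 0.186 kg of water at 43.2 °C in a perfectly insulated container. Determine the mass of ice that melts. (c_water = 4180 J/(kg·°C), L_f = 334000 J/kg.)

m_melted ≈ 0.101 kg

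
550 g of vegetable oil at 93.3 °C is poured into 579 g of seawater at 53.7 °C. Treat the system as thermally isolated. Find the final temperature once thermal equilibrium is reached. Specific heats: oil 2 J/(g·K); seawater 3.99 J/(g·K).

T_f ≈ 66.5 °C

T_f is the heat-capacity-weighted average of the initial temperatures:
T_f = (1100*93.3 + 2310.2*53.7) / (1100 + 2310.2)
    = 226688 / 3410.2 ≈ 66.47 °C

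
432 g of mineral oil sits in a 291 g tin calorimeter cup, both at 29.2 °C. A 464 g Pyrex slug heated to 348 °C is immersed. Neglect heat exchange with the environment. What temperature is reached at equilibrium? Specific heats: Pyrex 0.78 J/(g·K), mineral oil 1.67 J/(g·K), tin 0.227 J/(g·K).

T_f ≈ 129.6 °C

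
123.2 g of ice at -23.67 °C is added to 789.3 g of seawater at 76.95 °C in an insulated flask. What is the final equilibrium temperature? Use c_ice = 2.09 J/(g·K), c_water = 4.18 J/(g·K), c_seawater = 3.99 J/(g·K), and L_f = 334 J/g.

T_f ≈ 53.2 °C

Setting the total heat transfer to zero:
warm ice to 0 °C: 123.2·2.09·(0 − (-23.67)) = 6094.7; latent heat to melt: 123.2·334 = 41149; warm the meltwater: 514.98 T; seawater: 3149.3(T − 76.95)
3664.3 T = 242339 − 47244 = 195096
T ≈ 53.24 °C — above 0 °C, consistent with complete melting.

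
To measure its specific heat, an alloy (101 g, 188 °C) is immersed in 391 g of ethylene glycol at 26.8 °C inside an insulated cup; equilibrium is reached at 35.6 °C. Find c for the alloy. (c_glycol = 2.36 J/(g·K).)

c ≈ 0.528 J/(g·K)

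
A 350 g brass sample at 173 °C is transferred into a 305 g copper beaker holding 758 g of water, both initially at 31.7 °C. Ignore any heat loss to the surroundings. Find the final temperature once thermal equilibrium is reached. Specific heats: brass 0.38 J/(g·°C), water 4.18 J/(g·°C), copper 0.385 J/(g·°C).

T_f ≈ 37.2 °C

With ΣQ=0 the equilibrium temperature is the m·c-weighted mean:
T_f = (133×173 + 3168.4×31.7 + 117.42×31.7) / (133 + 3168.4 + 117.42)
    = 127171 / 3418.9 ≈ 37.20 °C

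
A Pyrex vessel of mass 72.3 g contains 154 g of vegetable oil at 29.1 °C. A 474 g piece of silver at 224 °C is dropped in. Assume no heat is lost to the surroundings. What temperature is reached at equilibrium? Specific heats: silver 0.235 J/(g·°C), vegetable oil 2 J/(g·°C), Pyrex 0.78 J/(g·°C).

T_f ≈ 74.7 °C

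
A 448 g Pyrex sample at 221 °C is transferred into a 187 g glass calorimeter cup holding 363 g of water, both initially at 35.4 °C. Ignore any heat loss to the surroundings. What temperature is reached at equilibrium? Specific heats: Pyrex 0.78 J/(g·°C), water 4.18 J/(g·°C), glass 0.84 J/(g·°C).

T_f ≈ 67.4 °C

Setting the total heat transfer to zero:
448×0.78×(T − 221) + 363×4.18×(T − 35.4) + 187×0.84×(T − 35.4) = 0
(349.44 + 1517.3 + 157.08) T = 349.44×221 + 1517.3×35.4 + 157.08×35.4
T ≈ 67.45 °C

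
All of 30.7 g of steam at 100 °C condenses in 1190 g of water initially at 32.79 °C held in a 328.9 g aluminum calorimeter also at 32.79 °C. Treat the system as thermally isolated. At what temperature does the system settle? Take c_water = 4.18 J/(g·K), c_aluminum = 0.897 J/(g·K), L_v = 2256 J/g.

T_f ≈ 47.2 °C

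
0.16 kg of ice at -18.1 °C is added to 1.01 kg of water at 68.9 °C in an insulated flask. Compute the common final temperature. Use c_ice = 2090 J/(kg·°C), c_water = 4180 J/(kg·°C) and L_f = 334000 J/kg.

Heat gained plus heat lost sum to zero:
ice -18.1→0 °C: 0.16×2090×18.1 = 6052.6; latent heat to melt: 0.16×334000 = 53440; meltwater 0→T: 0.16×4180×T = 668.8 T; water cools: 1.01×4180×(T − 68.9) = 4221.8(T − 68.9)
4890.6 T = 290882 − 59493 = 231389
T ≈ 47.31 °C — above 0 °C, consistent with complete melting.

T_f ≈ 47.3 °C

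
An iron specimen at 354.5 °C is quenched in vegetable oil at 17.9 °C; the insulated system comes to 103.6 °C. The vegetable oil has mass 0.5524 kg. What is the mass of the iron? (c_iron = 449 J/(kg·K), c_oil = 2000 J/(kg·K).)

Let T be the final temperature. ΣQ_i = 0:
m·449·(103.6 − 354.5) + 0.5524·2000·(103.6 − 17.9) = 0
-112654 m = -94681
m = -94681/-112654 ≈ 0.8405 kg

m ≈ 0.84 kg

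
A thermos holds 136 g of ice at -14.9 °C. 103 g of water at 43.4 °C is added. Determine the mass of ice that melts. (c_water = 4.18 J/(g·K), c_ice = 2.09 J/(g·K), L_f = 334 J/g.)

m_melted ≈ 43.3 g

Water can give up m c ΔT = 103×4.18×43.4 = 18685 J before reaching 0 °C.
Warming the ice to 0 °C takes 136×2.09×14.9 = 4235.2 J, leaving 14450 J for melting.
Fully melting the ice requires m_ice L_f = 136×334 = 45424 J.
Since 14450 < 45424 J, not all the ice melts; equilibrium is at 0 °C.
m_melted×334 = 14450  ⇒  m_melted ≈ 43.26 g.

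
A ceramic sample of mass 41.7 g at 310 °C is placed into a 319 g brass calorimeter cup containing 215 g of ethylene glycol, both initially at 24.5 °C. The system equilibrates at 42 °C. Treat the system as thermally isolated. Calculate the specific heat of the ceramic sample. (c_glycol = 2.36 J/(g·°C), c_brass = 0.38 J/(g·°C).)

Conservation of energy gives ΣQ = 0:
41.7×c×(42 − 310) + 215×2.36×(42 − 24.5) + 319×0.38×(42 − 24.5) = 0
-11176 c = -11001
c = -11001/-11176 ≈ 0.9844 J/(g·°C)

c ≈ 0.984 J/(g·°C)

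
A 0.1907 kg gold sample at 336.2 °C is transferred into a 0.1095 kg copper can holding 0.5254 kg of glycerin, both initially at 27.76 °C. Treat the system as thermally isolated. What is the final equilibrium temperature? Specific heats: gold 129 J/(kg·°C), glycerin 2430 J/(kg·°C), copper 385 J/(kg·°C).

T_f ≈ 33.4 °C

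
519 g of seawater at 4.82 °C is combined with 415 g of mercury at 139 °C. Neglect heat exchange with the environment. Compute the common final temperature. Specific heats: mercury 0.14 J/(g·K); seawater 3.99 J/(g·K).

T_f ≈ 8.5 °C

T_f = Σ m_i c_i T_i / Σ m_i c_i:
T_f = (58.1·139 + 2070.8·4.82) / (58.1 + 2070.8)
    = 18057 / 2128.9 ≈ 8.48 °C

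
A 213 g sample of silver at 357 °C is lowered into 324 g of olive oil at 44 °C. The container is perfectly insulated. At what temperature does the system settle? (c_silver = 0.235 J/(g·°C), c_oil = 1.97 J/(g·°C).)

T_f ≈ 66.8 °C

Net heat exchanged in the isolated system is zero:
213*0.235*(T − 357) + 324*1.97*(T − 44) = 0
50.05(T − 357) + 638.28(T − 44) = 0
688.33 T = 45954
T = 45954 / 688.33 = 66.8 °C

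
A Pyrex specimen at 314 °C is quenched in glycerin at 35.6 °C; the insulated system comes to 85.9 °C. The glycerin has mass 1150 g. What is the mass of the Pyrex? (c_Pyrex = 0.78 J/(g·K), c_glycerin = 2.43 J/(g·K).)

Conservation of energy gives ΣQ = 0:
m×0.78×(85.9 − 314) + 1150×2.43×(85.9 − 35.6) = 0
-177.92 m = -140563
m = -140563/-177.92 ≈ 790 g

m ≈ 790 g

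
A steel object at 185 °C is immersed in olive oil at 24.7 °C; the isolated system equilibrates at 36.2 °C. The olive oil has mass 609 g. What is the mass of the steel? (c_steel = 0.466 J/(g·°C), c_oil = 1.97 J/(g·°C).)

m ≈ 199 g

Conservation of energy gives ΣQ = 0:
m×0.466×(36.2 − 185) + 609×1.97×(36.2 − 24.7) = 0
-69.34 m = -13797
m = -13797/-69.34 ≈ 199 g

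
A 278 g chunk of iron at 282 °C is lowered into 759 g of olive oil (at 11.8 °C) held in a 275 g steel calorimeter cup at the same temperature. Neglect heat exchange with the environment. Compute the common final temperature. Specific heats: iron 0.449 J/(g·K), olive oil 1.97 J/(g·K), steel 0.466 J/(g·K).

T_f ≈ 31.1 °C

Conservation of energy gives ΣQ = 0:
278×0.449×(T − 282) + 759×1.97×(T − 11.8) + 275×0.466×(T − 11.8) = 0
124.82(T − 282) + 1495.2(T − 11.8) + 128.15(T − 11.8) = 0
1748.2 T = 54356
T = 54356/1748.2 ≈ 31.09 °C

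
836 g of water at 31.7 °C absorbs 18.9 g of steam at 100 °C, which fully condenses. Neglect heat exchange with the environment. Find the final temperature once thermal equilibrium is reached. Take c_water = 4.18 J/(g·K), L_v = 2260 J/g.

Setting the total heat transfer to zero:
condense steam: −18.9·2260 = −42714
  condensed water 100 °C→T: 79(T − 100)
  water warms: 836·4.18·(T − 31.7) = 3494.5(T − 31.7)
3573.5 T = 42714 + 7900.2 + 110775 = 161389
T ≈ 45.16 °C — below 100 °C, confirming all the steam condensed.

T_f ≈ 45.2 °C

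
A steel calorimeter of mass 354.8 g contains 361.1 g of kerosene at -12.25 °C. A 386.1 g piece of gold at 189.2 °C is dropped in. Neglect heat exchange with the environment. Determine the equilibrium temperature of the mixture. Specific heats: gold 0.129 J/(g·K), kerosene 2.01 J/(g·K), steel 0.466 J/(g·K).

T_f ≈ -1.6 °C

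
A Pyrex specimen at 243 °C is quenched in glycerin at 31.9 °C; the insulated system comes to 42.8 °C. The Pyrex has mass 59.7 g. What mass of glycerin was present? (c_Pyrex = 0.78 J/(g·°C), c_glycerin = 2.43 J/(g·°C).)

m ≈ 352 g

Energy conservation, ΣQ = 0:
59.7×0.78×(42.8 − 243) + m×2.43×(42.8 − 31.9) = 0
26.49 m = 9322.5
m = 9322.5/26.49 ≈ 352 g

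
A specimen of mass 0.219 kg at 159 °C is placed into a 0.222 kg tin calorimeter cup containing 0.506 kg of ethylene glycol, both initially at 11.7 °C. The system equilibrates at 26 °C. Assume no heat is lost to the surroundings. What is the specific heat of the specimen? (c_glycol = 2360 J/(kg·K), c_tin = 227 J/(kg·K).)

c ≈ 611 J/(kg·K)

Heat gained plus heat lost sum to zero:
0.219×c×(26 − 159) + 0.506×2360×(26 − 11.7) + 0.222×227×(26 − 11.7) = 0
-29.13 c = -17797
c = -17797/-29.13 ≈ 611 J/(kg·K)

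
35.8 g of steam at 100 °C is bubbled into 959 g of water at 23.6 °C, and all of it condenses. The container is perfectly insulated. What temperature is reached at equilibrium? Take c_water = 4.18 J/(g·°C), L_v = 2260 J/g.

T_f ≈ 45.8 °C

Let T be the final temperature. ΣQ_i = 0:
steam→water at 100 °C releases m L_v = 35.8·2260 = 80908; condensate cools 100→T: 35.8·4.18·(T − 100) = 149.64(T − 100); water warms: 959·4.18·(T − 23.6) = 4008.6(T − 23.6)
4158.3 T = 80908 + 14964 + 94603 = 190476
T ≈ 45.81 °C, under the boiling point, so the assumption holds.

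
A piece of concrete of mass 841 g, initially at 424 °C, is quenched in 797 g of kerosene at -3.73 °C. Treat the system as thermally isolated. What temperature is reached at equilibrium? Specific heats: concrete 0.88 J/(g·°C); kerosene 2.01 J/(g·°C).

T_f ≈ 131.4 °C

Heat gained plus heat lost sum to zero:
841×0.88×(T − 424) + 797×2.01×(T − (-3.73)) = 0
740.08(T − 424) + 1602(T − (-3.73)) = 0
(740.08 + 1602) T = 740.08×424 + 1602×(-3.73)
T = 307819/2342 ≈ 131.43 °C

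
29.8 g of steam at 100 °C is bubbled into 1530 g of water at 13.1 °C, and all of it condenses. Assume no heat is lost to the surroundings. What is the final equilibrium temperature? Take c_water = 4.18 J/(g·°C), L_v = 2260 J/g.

T_f ≈ 25.1 °C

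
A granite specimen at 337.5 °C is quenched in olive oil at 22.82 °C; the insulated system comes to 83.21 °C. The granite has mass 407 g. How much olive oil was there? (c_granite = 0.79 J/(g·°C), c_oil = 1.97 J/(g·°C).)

m ≈ 687 g

Conservation of energy gives ΣQ = 0:
407×0.79×(83.21 − 337.5) + m×1.97×(83.21 − 22.82) = 0
118.97 m = 81762
m = 81762/118.97 ≈ 687.3 g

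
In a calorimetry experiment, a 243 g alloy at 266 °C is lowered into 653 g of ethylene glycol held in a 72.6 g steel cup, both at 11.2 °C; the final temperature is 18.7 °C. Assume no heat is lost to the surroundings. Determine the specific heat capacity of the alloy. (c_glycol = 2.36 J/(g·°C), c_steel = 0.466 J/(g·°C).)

Let T be the final temperature. ΣQ_i = 0:
243·c·(18.7 − 266) + 653·2.36·(18.7 − 11.2) + 72.6·0.466·(18.7 − 11.2) = 0
-60094 c = -11812
c = -11812/-60094 ≈ 0.1966 J/(g·°C)

c ≈ 0.197 J/(g·°C)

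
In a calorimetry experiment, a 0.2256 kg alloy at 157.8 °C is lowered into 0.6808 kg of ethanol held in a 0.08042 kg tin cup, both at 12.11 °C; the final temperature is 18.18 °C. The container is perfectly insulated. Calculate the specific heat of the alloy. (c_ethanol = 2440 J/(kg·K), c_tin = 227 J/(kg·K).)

Energy conservation, ΣQ = 0:
0.2256×c×(18.18 − 157.8) + 0.6808×2440×(18.18 − 12.11) + 0.08042×227×(18.18 − 12.11) = 0
-31.5 c = -10194
c = -10194/-31.5 ≈ 323.6 J/(kg·K)

c ≈ 324 J/(kg·K)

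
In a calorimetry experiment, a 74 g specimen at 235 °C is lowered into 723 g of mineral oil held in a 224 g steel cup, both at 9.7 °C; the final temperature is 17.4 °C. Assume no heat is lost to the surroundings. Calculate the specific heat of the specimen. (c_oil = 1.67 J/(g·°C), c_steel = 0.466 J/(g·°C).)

c ≈ 0.627 J/(g·°C)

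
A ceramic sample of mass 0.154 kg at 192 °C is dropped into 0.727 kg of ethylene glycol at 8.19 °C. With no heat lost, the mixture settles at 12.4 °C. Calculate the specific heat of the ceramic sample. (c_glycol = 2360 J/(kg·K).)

c ≈ 261 J/(kg·K)

Let T be the final temperature. ΣQ_i = 0:
0.154·c·(12.4 − 192) + 0.727·2360·(12.4 − 8.19) = 0
-27.66 c = -7223.2
c = -7223.2/-27.66 ≈ 261.2 J/(kg·K)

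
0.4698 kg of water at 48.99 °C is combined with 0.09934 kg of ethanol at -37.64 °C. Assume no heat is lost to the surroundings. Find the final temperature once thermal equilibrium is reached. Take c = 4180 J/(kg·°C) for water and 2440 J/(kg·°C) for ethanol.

T_f is the heat-capacity-weighted average of the initial temperatures:
T_f = (1963.8×48.99 + 242.39×(-37.64)) / (1963.8 + 242.39)
    = 87081 / 2206.2 ≈ 39.47 °C

T_f ≈ 39.5 °C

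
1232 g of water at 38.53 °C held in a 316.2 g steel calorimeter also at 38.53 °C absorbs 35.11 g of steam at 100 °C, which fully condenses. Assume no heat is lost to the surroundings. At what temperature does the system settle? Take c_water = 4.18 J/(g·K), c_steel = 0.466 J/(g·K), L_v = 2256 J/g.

T_f ≈ 54.7 °C

Let T be the final temperature. ΣQ_i = 0:
latent heat released on condensation: 35.11·2256 = 79208; condensate cools 100→T: 35.11·4.18·(T − 100) = 146.76(T − 100); original water: 5149.8(T − 38.53); steel cup: 316.2·0.466·(T − 38.53) = 147.35(T − 38.53)
5443.9 T = 79208 + 14676 + 204098 = 297982
T ≈ 54.74 °C — below 100 °C, confirming all the steam condensed.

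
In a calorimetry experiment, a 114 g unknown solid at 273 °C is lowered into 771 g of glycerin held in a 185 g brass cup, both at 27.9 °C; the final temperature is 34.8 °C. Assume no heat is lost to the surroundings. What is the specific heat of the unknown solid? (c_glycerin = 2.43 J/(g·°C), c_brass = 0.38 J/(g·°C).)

c ≈ 0.494 J/(g·°C)

Net heat exchanged in the isolated system is zero:
114×c×(34.8 − 273) + 771×2.43×(34.8 − 27.9) + 185×0.38×(34.8 − 27.9) = 0
-27155 c = -13412
c = -13412/-27155 ≈ 0.4939 J/(g·°C)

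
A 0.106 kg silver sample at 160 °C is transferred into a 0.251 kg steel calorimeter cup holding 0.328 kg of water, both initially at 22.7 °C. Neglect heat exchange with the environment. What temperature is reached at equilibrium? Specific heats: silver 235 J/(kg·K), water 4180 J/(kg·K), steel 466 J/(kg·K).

Taking heat into each body as positive, Σ m c ΔT = 0:
0.106*235*(T − 160) + 0.328*4180*(T − 22.7) + 0.251*466*(T − 22.7) = 0
(24.91 + 1371 + 116.97) T = 24.91*160 + 1371*22.7 + 116.97*22.7
T ≈ 24.96 °C

T_f ≈ 25.0 °C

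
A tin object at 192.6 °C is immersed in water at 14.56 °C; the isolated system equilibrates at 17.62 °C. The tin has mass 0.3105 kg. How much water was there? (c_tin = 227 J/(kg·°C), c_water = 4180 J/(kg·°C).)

Heat lost by the tin = heat gained by the water:
0.3105×227×(192.6 − 17.62) = m×4180×(17.62 − 14.56)
12791 m = 12333  ⇒  m ≈ 0.9642 kg

m ≈ 0.964 kg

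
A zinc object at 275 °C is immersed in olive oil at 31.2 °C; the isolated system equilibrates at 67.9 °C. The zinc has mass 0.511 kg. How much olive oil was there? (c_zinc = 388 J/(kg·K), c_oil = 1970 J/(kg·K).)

m ≈ 0.568 kg

Net heat exchanged in the isolated system is zero:
0.511·388·(67.9 − 275) + m·1970·(67.9 − 31.2) = 0
72299 m = 41061
m = 41061/72299 ≈ 0.5679 kg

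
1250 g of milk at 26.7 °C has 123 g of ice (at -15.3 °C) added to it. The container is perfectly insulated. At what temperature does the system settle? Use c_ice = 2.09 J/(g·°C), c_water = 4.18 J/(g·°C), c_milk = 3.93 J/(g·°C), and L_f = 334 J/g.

T_f ≈ 15.9 °C

Setting the total heat transfer to zero:
ice -15.3→0 °C: 123·2.09·15.3 = 3933.2
  fusion: m_ice L_f = 123·334 = 41082
  meltwater 0→T: 123·4.18·T = 514.14 T
  milk: 4912.5(T − 26.7)
5426.6 T = 131164 − 45015 = 86149
T ≈ 15.88 °C — above 0 °C, consistent with complete melting.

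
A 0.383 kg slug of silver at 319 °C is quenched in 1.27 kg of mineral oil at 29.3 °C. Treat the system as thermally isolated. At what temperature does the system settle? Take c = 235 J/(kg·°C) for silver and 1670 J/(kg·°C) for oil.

T_f ≈ 41.1 °C

Let T be the final temperature. ΣQ_i = 0:
0.383·235·(T − 319) + 1.27·1670·(T − 29.3) = 0
90(T − 319) + 2120.9(T − 29.3) = 0
2210.9 T = 90854
T = 90854 / 2210.9 = 41.1 °C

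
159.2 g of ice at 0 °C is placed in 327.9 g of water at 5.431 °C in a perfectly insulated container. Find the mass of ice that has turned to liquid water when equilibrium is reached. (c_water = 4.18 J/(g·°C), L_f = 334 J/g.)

m_melted ≈ 22.3 g

Heat available from the water dropping to 0 °C: 327.9·4.18·5.431 = 7443.8 J.
Fully melting the ice requires m_ice L_f = 159.2·334 = 53173 J.
That's not enough to melt it all — equilibrium is at 0 °C with ice remaining.
m_melt = 7443.8 / L_f = 22.29 g.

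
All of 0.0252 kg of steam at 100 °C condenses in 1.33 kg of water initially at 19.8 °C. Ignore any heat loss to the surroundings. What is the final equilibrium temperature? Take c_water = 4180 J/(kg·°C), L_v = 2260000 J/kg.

T_f ≈ 31.3 °C

Sum of m c ΔT and latent-heat terms is zero:
latent heat released on condensation: 0.0252×2260000 = 56952; condensate cools 100→T: 0.0252×4180×(T − 100) = 105.34(T − 100); water warms: 1.33×4180×(T − 19.8) = 5559.4(T − 19.8)
5664.7 T = 56952 + 10534 + 110076 = 177562
T ≈ 31.35 °C, under the boiling point, so the assumption holds.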